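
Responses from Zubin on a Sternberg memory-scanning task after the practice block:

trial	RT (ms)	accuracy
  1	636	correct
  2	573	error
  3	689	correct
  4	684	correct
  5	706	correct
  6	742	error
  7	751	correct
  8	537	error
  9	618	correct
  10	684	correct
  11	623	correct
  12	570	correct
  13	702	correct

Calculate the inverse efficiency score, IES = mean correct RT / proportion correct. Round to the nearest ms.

866 ms

Correct trials (n=10): 636, 689, 684, 706, 751, 618, 684, 623, 570, 702
Mean correct RT = 6663/10 = 666.3000 ms
Proportion correct = 10/13
IES = 666.3000 / (10/13) = 866.190 ms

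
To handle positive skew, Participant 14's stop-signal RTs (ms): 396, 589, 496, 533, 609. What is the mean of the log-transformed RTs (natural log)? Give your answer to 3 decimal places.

6.251

ln(RT): 5.9814, 6.3784, 6.2066, 6.2785, 6.4118
Σ ln(RT) = 31.2568
Mean = 31.2568/5 = 6.25135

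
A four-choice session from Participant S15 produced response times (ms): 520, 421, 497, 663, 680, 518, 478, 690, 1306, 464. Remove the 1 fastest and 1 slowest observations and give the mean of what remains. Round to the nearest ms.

Sorted: 421, 464, 478, 497, 518, 520, 663, 680, 690, 1306
Drop lowest 1 (421) and highest 1 (1306)
Remaining (n=8): Σ = 4510, mean = 4510/8 = 563.750

564 ms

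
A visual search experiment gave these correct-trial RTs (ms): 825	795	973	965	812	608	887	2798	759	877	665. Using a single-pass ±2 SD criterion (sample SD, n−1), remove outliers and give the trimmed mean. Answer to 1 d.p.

n = 11, ΣRT = 10964, M = 996.727
Σ(x−M)² = 3694502.18; s = √(3694502.18/10) = 607.824
Cutoffs: 996.727 ± 2·607.824 → [-218.9, 2212.4]
Outside: 2798 → excluded.
Retained (n=10): Σ = 8166, mean = 8166/10 = 816.600

816.6 ms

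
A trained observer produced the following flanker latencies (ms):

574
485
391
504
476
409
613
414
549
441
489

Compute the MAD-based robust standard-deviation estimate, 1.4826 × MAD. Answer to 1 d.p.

Sorted: 391, 409, 414, 441, 476, 485, 489, 504, 549, 574, 613 → median = 485
|x − 485| sorted: 0, 4, 9, 19, 44, 64, 71, 76, 89, 94, 128 → MAD = 64
Robust SD ≈ 1.4826 × 64 = 94.886

94.9 ms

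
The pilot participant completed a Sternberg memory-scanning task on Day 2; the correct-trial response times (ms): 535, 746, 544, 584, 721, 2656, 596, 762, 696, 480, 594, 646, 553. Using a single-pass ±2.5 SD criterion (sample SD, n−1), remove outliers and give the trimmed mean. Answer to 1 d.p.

621.4 ms

n = 13, ΣRT = 10113, M = 777.923
Σ(x−M)² = 3913410.92; s = √(3913410.92/12) = 571.067
Cutoffs: 777.923 ± 2.5·571.067 → [-649.7, 2205.6]
Outside: 2656 → excluded.
Retained (n=12): Σ = 7457, mean = 7457/12 = 621.417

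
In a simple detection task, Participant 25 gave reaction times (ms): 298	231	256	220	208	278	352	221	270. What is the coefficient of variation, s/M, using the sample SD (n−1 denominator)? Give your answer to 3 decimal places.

n = 9, Σ = 2334, M = 259.3333
Σ(x−M)² = 17010.000; s = √(17010.000/8) = 46.1113
CV = 46.1113 / 259.3333 = 0.17781

0.178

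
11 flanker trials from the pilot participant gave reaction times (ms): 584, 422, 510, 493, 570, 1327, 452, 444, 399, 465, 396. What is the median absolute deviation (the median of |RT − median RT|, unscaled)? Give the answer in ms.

45 ms

Sorted: 396, 399, 422, 444, 452, 465, 493, 510, 570, 584, 1327 → median = 465
|x − 465|: 119, 43, 45, 28, 105, 862, 13, 21, 66, 0, 69
Sorted deviations: 0, 13, 21, 28, 43, 45, 66, 69, 105, 119, 862 → MAD = 45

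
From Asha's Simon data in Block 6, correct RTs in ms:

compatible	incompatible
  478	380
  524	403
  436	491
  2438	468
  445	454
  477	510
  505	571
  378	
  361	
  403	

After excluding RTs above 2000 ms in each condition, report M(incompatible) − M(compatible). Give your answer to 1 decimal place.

compatible: exclude 2438
M(compatible) = 4007/9 = 445.222
M(incompatible) = 3277/7 = 468.143
Difference = 468.143 − 445.222 = 22.921 ms

22.9 ms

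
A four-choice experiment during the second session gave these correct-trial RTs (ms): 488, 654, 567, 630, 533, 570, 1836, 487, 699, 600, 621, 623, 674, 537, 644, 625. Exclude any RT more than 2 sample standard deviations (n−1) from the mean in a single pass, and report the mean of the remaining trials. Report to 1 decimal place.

n = 16, ΣRT = 10788, M = 674.250
Σ(x−M)² = 1497871.00; s = √(1497871.00/15) = 316.003
Cutoffs: 674.250 ± 2·316.003 → [42.2, 1306.3]
Outside: 1836 → excluded.
Retained (n=15): Σ = 8952, mean = 8952/15 = 596.800

596.8 ms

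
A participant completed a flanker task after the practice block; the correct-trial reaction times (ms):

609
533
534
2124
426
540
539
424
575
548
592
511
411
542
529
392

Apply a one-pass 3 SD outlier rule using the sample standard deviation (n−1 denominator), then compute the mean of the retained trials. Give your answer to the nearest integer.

514 ms

n = 16, ΣRT = 9829, M = 614.312
Σ(x−M)² = 2495501.44; s = √(2495501.44/15) = 407.881
Cutoffs: 614.312 ± 3·407.881 → [-609.3, 1838.0]
Outside: 2124 → excluded.
Retained (n=15): Σ = 7705, mean = 7705/15 = 513.667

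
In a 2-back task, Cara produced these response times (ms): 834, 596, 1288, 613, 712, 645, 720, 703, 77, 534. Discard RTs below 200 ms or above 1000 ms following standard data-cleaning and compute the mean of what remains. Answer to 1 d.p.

669.6 ms

Excluded: 77, 1288
Retained (n=8): Σ = 5357
Mean = 5357/8 = 669.6250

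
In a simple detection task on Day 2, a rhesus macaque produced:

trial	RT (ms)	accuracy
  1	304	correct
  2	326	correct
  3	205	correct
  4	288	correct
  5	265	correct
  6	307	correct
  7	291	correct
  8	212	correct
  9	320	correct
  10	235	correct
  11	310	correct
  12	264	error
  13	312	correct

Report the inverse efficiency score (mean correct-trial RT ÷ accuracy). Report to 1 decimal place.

Correct trials (n=12): 304, 326, 205, 288, 265, 307, 291, 212, 320, 235, 310, 312
Mean correct RT = 3375/12 = 281.2500 ms
Proportion correct = 12/13
IES = 281.2500 / (12/13) = 304.688 ms

304.7 ms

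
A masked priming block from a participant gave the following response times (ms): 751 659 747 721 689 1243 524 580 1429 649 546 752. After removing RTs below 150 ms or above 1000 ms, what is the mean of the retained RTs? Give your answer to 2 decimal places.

661.80 ms

Excluded: 1243, 1429
Retained (n=10): Σ = 6618
Mean = 6618/10 = 661.8000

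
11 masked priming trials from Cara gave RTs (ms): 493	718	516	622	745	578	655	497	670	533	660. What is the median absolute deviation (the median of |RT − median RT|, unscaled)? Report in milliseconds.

Sorted: 493, 497, 516, 533, 578, 622, 655, 660, 670, 718, 745 → median = 622
|x − 622|: 129, 96, 106, 0, 123, 44, 33, 125, 48, 89, 38
Sorted deviations: 0, 33, 38, 44, 48, 89, 96, 106, 123, 125, 129 → MAD = 89

89 ms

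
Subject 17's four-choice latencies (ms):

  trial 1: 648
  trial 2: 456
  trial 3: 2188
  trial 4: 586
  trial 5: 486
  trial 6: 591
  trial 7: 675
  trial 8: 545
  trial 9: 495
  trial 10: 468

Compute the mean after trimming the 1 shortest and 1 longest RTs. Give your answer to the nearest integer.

Sorted: 456, 468, 486, 495, 545, 586, 591, 648, 675, 2188
Drop lowest 1 (456) and highest 1 (2188)
Remaining (n=8): Σ = 4494, mean = 4494/8 = 561.750

562 ms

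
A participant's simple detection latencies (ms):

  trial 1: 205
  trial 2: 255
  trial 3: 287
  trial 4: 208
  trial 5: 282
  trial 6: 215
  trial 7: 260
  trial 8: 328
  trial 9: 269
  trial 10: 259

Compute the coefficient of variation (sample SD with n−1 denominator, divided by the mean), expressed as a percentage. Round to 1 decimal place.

15.1%

n = 10, Σ = 2568, M = 256.8000
Σ(x−M)² = 13595.600; s = √(13595.600/9) = 38.8667
CV = 38.8667 / 256.8000 = 0.15135 = 15.135%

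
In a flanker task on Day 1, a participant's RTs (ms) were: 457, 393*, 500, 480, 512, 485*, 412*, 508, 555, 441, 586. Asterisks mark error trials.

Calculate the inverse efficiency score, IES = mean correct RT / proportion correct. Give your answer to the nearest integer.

694 ms

Correct trials (n=8): 457, 500, 480, 512, 508, 555, 441, 586
Mean correct RT = 4039/8 = 504.8750 ms
Proportion correct = 8/11
IES = 504.8750 / (8/11) = 694.203 ms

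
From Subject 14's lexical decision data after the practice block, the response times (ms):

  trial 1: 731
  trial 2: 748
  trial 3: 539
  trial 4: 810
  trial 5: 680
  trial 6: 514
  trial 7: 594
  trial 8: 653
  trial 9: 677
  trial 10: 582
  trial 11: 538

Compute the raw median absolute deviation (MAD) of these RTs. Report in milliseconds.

Sorted: 514, 538, 539, 582, 594, 653, 677, 680, 731, 748, 810 → median = 653
|x − 653|: 78, 95, 114, 157, 27, 139, 59, 0, 24, 71, 115
Sorted deviations: 0, 24, 27, 59, 71, 78, 95, 114, 115, 139, 157 → MAD = 78

78 ms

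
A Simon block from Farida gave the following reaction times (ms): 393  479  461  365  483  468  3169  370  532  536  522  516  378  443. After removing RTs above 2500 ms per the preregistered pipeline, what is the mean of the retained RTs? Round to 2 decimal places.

Excluded: 3169
Retained (n=13): Σ = 5946
Mean = 5946/13 = 457.3846

457.38 ms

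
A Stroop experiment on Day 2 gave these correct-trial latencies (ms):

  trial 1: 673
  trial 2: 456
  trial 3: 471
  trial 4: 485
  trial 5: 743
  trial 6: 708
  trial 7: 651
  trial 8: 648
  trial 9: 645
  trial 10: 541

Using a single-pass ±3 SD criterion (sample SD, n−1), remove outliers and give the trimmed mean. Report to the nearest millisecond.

602 ms

n = 10, ΣRT = 6021, M = 602.100
Σ(x−M)² = 98410.90; s = √(98410.90/9) = 104.568
Cutoffs: 602.100 ± 3·104.568 → [288.4, 915.8]
No RTs fall outside the cutoffs; all 10 retained. Mean = 6021/10 = 602.100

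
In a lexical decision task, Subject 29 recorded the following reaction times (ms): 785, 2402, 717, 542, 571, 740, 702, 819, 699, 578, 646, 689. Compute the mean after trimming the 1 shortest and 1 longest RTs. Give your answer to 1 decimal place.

Sorted: 542, 571, 578, 646, 689, 699, 702, 717, 740, 785, 819, 2402
Drop lowest 1 (542) and highest 1 (2402)
Remaining (n=10): Σ = 6946, mean = 6946/10 = 694.600

694.6 ms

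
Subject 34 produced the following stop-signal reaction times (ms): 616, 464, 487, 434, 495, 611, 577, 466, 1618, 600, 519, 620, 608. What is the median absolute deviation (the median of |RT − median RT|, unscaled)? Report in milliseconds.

Sorted: 434, 464, 466, 487, 495, 519, 577, 600, 608, 611, 616, 620, 1618 → median = 577
|x − 577|: 39, 113, 90, 143, 82, 34, 0, 111, 1041, 23, 58, 43, 31
Sorted deviations: 0, 23, 31, 34, 39, 43, 58, 82, 90, 111, 113, 143, 1041 → MAD = 58

58 ms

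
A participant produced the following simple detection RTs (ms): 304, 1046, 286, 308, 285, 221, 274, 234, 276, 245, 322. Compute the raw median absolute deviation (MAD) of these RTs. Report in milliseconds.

Sorted: 221, 234, 245, 274, 276, 285, 286, 304, 308, 322, 1046 → median = 285
|x − 285|: 19, 761, 1, 23, 0, 64, 11, 51, 9, 40, 37
Sorted deviations: 0, 1, 9, 11, 19, 23, 37, 40, 51, 64, 761 → MAD = 23

23 ms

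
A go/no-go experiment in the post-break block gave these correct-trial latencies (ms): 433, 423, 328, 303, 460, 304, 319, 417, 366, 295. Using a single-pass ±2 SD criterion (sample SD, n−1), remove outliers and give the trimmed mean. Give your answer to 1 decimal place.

n = 10, ΣRT = 3648, M = 364.800
Σ(x−M)² = 35667.60; s = √(35667.60/9) = 62.953
Cutoffs: 364.800 ± 2·62.953 → [238.9, 490.7]
No RTs fall outside the cutoffs; all 10 retained. Mean = 3648/10 = 364.800

364.8 ms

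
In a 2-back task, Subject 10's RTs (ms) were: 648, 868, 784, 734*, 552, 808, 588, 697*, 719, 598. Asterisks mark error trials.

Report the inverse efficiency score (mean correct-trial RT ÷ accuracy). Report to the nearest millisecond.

870 ms

Correct trials (n=8): 648, 868, 784, 552, 808, 588, 719, 598
Mean correct RT = 5565/8 = 695.6250 ms
Proportion correct = 8/10
IES = 695.6250 / (8/10) = 869.531 ms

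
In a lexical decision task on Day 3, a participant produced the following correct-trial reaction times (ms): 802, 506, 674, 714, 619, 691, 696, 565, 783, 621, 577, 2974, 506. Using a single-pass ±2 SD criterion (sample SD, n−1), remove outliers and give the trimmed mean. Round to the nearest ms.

646 ms

n = 13, ΣRT = 10728, M = 825.231
Σ(x−M)² = 5106890.31; s = √(5106890.31/12) = 652.360
Cutoffs: 825.231 ± 2·652.360 → [-479.5, 2130.0]
Outside: 2974 → excluded.
Retained (n=12): Σ = 7754, mean = 7754/12 = 646.167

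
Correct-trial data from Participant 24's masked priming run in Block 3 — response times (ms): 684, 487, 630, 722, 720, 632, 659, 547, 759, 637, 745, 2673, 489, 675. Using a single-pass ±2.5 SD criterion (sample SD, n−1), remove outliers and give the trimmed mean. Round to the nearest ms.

n = 14, ΣRT = 11059, M = 789.929
Σ(x−M)² = 3915252.93; s = √(3915252.93/13) = 548.793
Cutoffs: 789.929 ± 2.5·548.793 → [-582.1, 2161.9]
Outside: 2673 → excluded.
Retained (n=13): Σ = 8386, mean = 8386/13 = 645.077

645 ms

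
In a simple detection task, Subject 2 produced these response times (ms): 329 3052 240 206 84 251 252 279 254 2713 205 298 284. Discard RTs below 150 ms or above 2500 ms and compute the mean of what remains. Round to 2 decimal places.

259.80 ms

Excluded: 84, 2713, 3052
Retained (n=10): Σ = 2598
Mean = 2598/10 = 259.8000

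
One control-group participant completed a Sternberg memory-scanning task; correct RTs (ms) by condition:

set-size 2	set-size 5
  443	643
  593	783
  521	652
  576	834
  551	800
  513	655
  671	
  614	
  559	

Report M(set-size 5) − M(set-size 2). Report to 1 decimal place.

M(set-size 2) = 5041/9 = 560.111
M(set-size 5) = 4367/6 = 727.833
Difference = 727.833 − 560.111 = 167.722 ms

167.7 ms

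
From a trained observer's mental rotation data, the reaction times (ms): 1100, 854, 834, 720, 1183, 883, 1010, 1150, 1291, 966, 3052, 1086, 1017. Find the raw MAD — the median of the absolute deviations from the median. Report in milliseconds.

Sorted: 720, 834, 854, 883, 966, 1010, 1017, 1086, 1100, 1150, 1183, 1291, 3052 → median = 1017
|x − 1017|: 83, 163, 183, 297, 166, 134, 7, 133, 274, 51, 2035, 69, 0
Sorted deviations: 0, 7, 51, 69, 83, 133, 134, 163, 166, 183, 274, 297, 2035 → MAD = 134

134 ms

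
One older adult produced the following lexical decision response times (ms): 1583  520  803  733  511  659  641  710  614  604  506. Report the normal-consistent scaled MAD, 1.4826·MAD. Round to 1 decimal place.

Sorted: 506, 511, 520, 604, 614, 641, 659, 710, 733, 803, 1583 → median = 641
|x − 641| sorted: 0, 18, 27, 37, 69, 92, 121, 130, 135, 162, 942 → MAD = 92
Robust SD ≈ 1.4826 × 92 = 136.399

136.4 ms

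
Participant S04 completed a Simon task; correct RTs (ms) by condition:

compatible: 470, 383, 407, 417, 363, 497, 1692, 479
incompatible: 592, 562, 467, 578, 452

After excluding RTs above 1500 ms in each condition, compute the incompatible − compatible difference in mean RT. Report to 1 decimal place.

99.3 ms

compatible: exclude 1692
M(compatible) = 3016/7 = 430.857
M(incompatible) = 2651/5 = 530.200
Difference = 530.200 − 430.857 = 99.343 ms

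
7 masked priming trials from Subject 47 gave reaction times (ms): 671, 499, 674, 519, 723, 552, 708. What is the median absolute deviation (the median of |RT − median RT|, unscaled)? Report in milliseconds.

52 ms

Sorted: 499, 519, 552, 671, 674, 708, 723 → median = 671
|x − 671|: 0, 172, 3, 152, 52, 119, 37
Sorted deviations: 0, 3, 37, 52, 119, 152, 172 → MAD = 52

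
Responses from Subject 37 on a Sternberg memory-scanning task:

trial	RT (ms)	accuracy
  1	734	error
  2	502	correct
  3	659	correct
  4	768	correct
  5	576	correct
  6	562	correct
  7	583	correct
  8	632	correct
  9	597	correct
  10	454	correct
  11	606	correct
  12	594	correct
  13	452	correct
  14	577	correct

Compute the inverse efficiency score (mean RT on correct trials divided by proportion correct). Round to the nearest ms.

Correct trials (n=13): 502, 659, 768, 576, 562, 583, 632, 597, 454, 606, 594, 452, 577
Mean correct RT = 7562/13 = 581.6923 ms
Proportion correct = 13/14
IES = 581.6923 / (13/14) = 626.438 ms

626 ms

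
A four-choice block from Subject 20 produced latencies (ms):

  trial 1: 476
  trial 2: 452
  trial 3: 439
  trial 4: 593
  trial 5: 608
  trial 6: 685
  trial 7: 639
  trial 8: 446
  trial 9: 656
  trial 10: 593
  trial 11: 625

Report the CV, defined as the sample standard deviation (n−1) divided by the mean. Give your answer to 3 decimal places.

n = 11, Σ = 6212, M = 564.7273
Σ(x−M)² = 85900.182; s = √(85900.182/10) = 92.6824
CV = 92.6824 / 564.7273 = 0.16412

0.164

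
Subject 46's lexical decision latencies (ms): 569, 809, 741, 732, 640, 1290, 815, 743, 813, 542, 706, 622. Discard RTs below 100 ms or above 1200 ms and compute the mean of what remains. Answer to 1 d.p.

702.9 ms

Excluded: 1290
Retained (n=11): Σ = 7732
Mean = 7732/11 = 702.9091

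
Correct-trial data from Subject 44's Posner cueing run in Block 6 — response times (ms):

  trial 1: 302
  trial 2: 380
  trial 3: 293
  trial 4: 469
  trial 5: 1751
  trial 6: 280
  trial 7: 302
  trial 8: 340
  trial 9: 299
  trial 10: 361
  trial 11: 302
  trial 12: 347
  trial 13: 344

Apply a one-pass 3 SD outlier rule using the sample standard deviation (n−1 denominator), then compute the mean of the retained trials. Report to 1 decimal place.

n = 13, ΣRT = 5770, M = 443.846
Σ(x−M)² = 1881297.69; s = √(1881297.69/12) = 395.948
Cutoffs: 443.846 ± 3·395.948 → [-744.0, 1631.7]
Outside: 1751 → excluded.
Retained (n=12): Σ = 4019, mean = 4019/12 = 334.917

334.9 ms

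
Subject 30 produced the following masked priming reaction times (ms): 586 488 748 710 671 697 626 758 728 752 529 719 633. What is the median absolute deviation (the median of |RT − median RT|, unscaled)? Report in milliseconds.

55 ms

Sorted: 488, 529, 586, 626, 633, 671, 697, 710, 719, 728, 748, 752, 758 → median = 697
|x − 697|: 111, 209, 51, 13, 26, 0, 71, 61, 31, 55, 168, 22, 64
Sorted deviations: 0, 13, 22, 26, 31, 51, 55, 61, 64, 71, 111, 168, 209 → MAD = 55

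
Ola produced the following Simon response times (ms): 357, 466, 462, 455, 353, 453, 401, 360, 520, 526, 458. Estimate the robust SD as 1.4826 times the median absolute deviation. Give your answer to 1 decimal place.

80.1 ms

Sorted: 353, 357, 360, 401, 453, 455, 458, 462, 466, 520, 526 → median = 455
|x − 455| sorted: 0, 2, 3, 7, 11, 54, 65, 71, 95, 98, 102 → MAD = 54
Robust SD ≈ 1.4826 × 54 = 80.060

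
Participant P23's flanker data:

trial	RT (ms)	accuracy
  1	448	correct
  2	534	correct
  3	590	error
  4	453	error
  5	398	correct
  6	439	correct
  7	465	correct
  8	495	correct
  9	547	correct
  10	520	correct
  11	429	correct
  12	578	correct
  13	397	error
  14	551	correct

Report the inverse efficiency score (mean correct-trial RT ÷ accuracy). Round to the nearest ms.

625 ms

Correct trials (n=11): 448, 534, 398, 439, 465, 495, 547, 520, 429, 578, 551
Mean correct RT = 5404/11 = 491.2727 ms
Proportion correct = 11/14
IES = 491.2727 / (11/14) = 625.256 ms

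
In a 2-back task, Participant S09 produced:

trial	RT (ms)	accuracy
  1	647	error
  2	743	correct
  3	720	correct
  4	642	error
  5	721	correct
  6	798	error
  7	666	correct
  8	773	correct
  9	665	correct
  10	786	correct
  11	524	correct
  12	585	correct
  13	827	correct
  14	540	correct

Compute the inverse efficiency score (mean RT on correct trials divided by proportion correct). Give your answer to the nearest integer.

Correct trials (n=11): 743, 720, 721, 666, 773, 665, 786, 524, 585, 827, 540
Mean correct RT = 7550/11 = 686.3636 ms
Proportion correct = 11/14
IES = 686.3636 / (11/14) = 873.554 ms

874 ms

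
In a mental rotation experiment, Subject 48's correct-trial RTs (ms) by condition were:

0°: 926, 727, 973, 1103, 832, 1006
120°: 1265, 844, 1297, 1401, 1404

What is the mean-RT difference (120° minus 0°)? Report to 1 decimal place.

314.4 ms

M(0°) = 5567/6 = 927.833
M(120°) = 6211/5 = 1242.200
Difference = 1242.200 − 927.833 = 314.367 ms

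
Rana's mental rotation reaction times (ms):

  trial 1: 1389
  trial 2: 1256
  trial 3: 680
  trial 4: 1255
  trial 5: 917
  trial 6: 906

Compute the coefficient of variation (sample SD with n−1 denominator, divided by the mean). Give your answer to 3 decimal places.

0.256

n = 6, Σ = 6403, M = 1067.1667
Σ(x−M)² = 372938.833; s = √(372938.833/5) = 273.1076
CV = 273.1076 / 1067.1667 = 0.25592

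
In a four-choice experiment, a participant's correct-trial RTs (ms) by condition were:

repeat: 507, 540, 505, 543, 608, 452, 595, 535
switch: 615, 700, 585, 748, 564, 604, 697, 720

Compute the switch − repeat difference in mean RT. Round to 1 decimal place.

118.5 ms

M(repeat) = 4285/8 = 535.625
M(switch) = 5233/8 = 654.125
Difference = 654.125 − 535.625 = 118.500 ms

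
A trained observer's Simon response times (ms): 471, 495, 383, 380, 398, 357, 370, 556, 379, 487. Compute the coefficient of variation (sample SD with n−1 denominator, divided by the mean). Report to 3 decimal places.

0.160

n = 10, Σ = 4276, M = 427.6000
Σ(x−M)² = 42236.400; s = √(42236.400/9) = 68.5050
CV = 68.5050 / 427.6000 = 0.16021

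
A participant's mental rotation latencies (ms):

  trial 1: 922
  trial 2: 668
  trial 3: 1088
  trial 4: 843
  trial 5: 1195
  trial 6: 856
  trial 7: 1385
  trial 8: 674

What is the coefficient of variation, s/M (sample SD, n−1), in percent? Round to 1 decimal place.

n = 8, Σ = 7631, M = 953.8750
Σ(x−M)² = 444942.875; s = √(444942.875/7) = 252.1176
CV = 252.1176 / 953.8750 = 0.26431 = 26.431%

26.4%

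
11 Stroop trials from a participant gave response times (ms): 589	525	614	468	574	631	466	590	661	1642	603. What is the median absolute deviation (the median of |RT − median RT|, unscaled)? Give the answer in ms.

Sorted: 466, 468, 525, 574, 589, 590, 603, 614, 631, 661, 1642 → median = 590
|x − 590|: 1, 65, 24, 122, 16, 41, 124, 0, 71, 1052, 13
Sorted deviations: 0, 1, 13, 16, 24, 41, 65, 71, 122, 124, 1052 → MAD = 41

41 ms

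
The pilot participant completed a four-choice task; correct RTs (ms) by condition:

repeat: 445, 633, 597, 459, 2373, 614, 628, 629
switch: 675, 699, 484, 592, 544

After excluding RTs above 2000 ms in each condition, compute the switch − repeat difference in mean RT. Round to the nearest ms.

repeat: exclude 2373
M(repeat) = 4005/7 = 572.143
M(switch) = 2994/5 = 598.800
Difference = 598.800 − 572.143 = 26.657 ms

27 ms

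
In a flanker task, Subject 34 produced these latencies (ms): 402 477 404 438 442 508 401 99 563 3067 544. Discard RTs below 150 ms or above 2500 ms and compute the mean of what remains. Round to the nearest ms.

464 ms

Excluded: 99, 3067
Retained (n=9): Σ = 4179
Mean = 4179/9 = 464.3333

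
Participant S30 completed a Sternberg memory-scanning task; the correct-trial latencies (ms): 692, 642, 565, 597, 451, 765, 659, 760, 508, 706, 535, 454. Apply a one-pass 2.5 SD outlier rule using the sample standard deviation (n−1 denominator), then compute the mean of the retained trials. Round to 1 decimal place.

n = 12, ΣRT = 7334, M = 611.167
Σ(x−M)² = 133713.67; s = √(133713.67/11) = 110.253
Cutoffs: 611.167 ± 2.5·110.253 → [335.5, 886.8]
No RTs fall outside the cutoffs; all 12 retained. Mean = 7334/12 = 611.167

611.2 ms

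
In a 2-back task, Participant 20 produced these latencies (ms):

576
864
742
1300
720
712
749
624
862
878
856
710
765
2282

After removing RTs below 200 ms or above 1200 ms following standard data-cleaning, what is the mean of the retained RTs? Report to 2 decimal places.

754.83 ms

Excluded: 1300, 2282
Retained (n=12): Σ = 9058
Mean = 9058/12 = 754.8333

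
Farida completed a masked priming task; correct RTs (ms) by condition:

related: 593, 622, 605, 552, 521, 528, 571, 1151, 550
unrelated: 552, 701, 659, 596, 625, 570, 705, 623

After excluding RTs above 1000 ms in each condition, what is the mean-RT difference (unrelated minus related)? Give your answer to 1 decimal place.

related: exclude 1151
M(related) = 4542/8 = 567.750
M(unrelated) = 5031/8 = 628.875
Difference = 628.875 − 567.750 = 61.125 ms

61.1 ms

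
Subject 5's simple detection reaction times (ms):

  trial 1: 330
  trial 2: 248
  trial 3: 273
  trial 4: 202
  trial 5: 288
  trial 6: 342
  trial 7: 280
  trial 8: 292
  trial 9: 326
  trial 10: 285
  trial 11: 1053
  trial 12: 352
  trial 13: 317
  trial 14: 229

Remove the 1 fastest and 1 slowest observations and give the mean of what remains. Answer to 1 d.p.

296.8 ms

Sorted: 202, 229, 248, 273, 280, 285, 288, 292, 317, 326, 330, 342, 352, 1053
Drop lowest 1 (202) and highest 1 (1053)
Remaining (n=12): Σ = 3562, mean = 3562/12 = 296.833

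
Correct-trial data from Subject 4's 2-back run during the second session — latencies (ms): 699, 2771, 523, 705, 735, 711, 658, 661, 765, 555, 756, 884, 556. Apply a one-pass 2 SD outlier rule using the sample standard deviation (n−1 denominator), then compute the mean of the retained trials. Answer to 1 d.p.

n = 13, ΣRT = 10979, M = 844.538
Σ(x−M)² = 4136417.23; s = √(4136417.23/12) = 587.113
Cutoffs: 844.538 ± 2·587.113 → [-329.7, 2018.8]
Outside: 2771 → excluded.
Retained (n=12): Σ = 8208, mean = 8208/12 = 684.000

684.0 ms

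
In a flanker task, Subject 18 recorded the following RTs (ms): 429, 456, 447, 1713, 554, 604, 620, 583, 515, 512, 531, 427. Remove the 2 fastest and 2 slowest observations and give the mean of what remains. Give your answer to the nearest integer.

525 ms

Sorted: 427, 429, 447, 456, 512, 515, 531, 554, 583, 604, 620, 1713
Drop lowest 2 (427, 429) and highest 2 (620, 1713)
Remaining (n=8): Σ = 4202, mean = 4202/8 = 525.250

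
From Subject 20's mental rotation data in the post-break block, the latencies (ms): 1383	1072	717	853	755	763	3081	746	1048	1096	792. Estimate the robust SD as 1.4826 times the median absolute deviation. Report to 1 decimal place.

Sorted: 717, 746, 755, 763, 792, 853, 1048, 1072, 1096, 1383, 3081 → median = 853
|x − 853| sorted: 0, 61, 90, 98, 107, 136, 195, 219, 243, 530, 2228 → MAD = 136
Robust SD ≈ 1.4826 × 136 = 201.634

201.6 ms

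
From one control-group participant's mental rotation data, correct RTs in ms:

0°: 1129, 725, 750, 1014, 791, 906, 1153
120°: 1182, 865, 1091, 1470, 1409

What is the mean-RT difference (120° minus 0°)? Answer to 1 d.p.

M(0°) = 6468/7 = 924.000
M(120°) = 6017/5 = 1203.400
Difference = 1203.400 − 924.000 = 279.400 ms

279.4 ms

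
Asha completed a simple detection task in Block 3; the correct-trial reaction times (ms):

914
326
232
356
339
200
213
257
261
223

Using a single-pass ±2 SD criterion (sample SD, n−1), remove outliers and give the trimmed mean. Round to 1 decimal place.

n = 10, ΣRT = 3321, M = 332.100
Σ(x−M)² = 403516.90; s = √(403516.90/9) = 211.743
Cutoffs: 332.100 ± 2·211.743 → [-91.4, 755.6]
Outside: 914 → excluded.
Retained (n=9): Σ = 2407, mean = 2407/9 = 267.444

267.4 ms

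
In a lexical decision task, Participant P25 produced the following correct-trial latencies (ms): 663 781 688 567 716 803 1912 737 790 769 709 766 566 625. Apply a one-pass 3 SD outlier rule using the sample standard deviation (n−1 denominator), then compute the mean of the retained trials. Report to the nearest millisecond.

n = 14, ΣRT = 11092, M = 792.286
Σ(x−M)² = 1428586.86; s = √(1428586.86/13) = 331.499
Cutoffs: 792.286 ± 3·331.499 → [-202.2, 1786.8]
Outside: 1912 → excluded.
Retained (n=13): Σ = 9180, mean = 9180/13 = 706.154

706 ms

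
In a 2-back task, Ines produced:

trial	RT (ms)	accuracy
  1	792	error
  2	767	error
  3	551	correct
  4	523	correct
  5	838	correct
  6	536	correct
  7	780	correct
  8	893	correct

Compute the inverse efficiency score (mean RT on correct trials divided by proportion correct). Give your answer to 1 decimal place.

Correct trials (n=6): 551, 523, 838, 536, 780, 893
Mean correct RT = 4121/6 = 686.8333 ms
Proportion correct = 6/8
IES = 686.8333 / (6/8) = 915.778 ms

915.8 ms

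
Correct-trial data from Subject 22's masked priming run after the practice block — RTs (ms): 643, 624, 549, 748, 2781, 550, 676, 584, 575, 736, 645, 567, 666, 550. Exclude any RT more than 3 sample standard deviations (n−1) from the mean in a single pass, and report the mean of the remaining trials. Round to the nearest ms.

624 ms

n = 14, ΣRT = 10894, M = 778.143
Σ(x−M)² = 4377025.71; s = √(4377025.71/13) = 580.254
Cutoffs: 778.143 ± 3·580.254 → [-962.6, 2518.9]
Outside: 2781 → excluded.
Retained (n=13): Σ = 8113, mean = 8113/13 = 624.077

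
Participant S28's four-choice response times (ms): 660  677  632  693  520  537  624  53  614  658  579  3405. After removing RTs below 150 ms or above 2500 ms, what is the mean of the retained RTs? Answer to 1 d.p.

619.4 ms

Excluded: 53, 3405
Retained (n=10): Σ = 6194
Mean = 6194/10 = 619.4000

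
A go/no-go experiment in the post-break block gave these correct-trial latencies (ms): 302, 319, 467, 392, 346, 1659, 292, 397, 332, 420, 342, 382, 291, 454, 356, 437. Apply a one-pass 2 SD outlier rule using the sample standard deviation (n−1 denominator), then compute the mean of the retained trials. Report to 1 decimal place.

368.6 ms

n = 16, ΣRT = 7188, M = 449.250
Σ(x−M)² = 1608393.00; s = √(1608393.00/15) = 327.454
Cutoffs: 449.250 ± 2·327.454 → [-205.7, 1104.2]
Outside: 1659 → excluded.
Retained (n=15): Σ = 5529, mean = 5529/15 = 368.600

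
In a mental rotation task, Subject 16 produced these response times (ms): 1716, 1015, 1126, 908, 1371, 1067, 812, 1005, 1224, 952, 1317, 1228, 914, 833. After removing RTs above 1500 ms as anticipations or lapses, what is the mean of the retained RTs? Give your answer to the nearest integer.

1059 ms

Excluded: 1716
Retained (n=13): Σ = 13772
Mean = 13772/13 = 1059.3846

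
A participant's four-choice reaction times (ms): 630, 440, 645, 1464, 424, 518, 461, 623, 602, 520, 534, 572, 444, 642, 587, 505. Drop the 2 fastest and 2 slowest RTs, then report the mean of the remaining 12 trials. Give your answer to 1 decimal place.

Sorted: 424, 440, 444, 461, 505, 518, 520, 534, 572, 587, 602, 623, 630, 642, 645, 1464
Drop lowest 2 (424, 440) and highest 2 (645, 1464)
Remaining (n=12): Σ = 6638, mean = 6638/12 = 553.167

553.2 ms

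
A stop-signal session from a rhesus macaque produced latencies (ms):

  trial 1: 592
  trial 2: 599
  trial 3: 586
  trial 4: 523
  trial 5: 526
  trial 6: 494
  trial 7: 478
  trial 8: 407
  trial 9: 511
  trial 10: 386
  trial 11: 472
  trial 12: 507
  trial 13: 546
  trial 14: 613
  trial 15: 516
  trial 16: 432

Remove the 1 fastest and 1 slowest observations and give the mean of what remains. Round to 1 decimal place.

513.5 ms

Sorted: 386, 407, 432, 472, 478, 494, 507, 511, 516, 523, 526, 546, 586, 592, 599, 613
Drop lowest 1 (386) and highest 1 (613)
Remaining (n=14): Σ = 7189, mean = 7189/14 = 513.500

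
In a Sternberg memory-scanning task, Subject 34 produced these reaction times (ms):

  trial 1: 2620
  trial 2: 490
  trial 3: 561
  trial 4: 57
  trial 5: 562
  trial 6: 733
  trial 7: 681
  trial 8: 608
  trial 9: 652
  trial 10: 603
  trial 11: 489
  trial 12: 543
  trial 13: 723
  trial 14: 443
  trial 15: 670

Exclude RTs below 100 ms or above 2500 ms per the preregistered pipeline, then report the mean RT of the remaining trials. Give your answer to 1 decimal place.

596.8 ms

Excluded: 57, 2620
Retained (n=13): Σ = 7758
Mean = 7758/13 = 596.7692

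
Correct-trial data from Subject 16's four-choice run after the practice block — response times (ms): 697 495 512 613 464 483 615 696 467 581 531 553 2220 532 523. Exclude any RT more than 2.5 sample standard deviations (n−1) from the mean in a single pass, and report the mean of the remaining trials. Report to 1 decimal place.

n = 15, ΣRT = 9982, M = 665.467
Σ(x−M)² = 2665657.73; s = √(2665657.73/14) = 436.353
Cutoffs: 665.467 ± 2.5·436.353 → [-425.4, 1756.3]
Outside: 2220 → excluded.
Retained (n=14): Σ = 7762, mean = 7762/14 = 554.429

554.4 ms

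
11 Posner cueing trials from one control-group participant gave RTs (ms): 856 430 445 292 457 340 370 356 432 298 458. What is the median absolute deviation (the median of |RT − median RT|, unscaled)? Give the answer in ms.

Sorted: 292, 298, 340, 356, 370, 430, 432, 445, 457, 458, 856 → median = 430
|x − 430|: 426, 0, 15, 138, 27, 90, 60, 74, 2, 132, 28
Sorted deviations: 0, 2, 15, 27, 28, 60, 74, 90, 132, 138, 426 → MAD = 60

60 ms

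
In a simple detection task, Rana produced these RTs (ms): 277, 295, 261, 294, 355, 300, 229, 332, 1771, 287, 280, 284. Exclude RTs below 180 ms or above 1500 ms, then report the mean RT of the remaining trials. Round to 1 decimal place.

Excluded: 1771
Retained (n=11): Σ = 3194
Mean = 3194/11 = 290.3636

290.4 ms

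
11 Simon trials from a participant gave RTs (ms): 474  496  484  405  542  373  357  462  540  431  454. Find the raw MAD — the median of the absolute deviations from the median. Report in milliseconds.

34 ms

Sorted: 357, 373, 405, 431, 454, 462, 474, 484, 496, 540, 542 → median = 462
|x − 462|: 12, 34, 22, 57, 80, 89, 105, 0, 78, 31, 8
Sorted deviations: 0, 8, 12, 22, 31, 34, 57, 78, 80, 89, 105 → MAD = 34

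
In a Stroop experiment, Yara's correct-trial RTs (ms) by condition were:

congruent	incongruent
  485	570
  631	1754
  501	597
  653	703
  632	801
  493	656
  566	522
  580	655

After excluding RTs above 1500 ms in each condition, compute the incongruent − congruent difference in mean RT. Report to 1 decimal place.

75.8 ms

incongruent: exclude 1754
M(congruent) = 4541/8 = 567.625
M(incongruent) = 4504/7 = 643.429
Difference = 643.429 − 567.625 = 75.804 ms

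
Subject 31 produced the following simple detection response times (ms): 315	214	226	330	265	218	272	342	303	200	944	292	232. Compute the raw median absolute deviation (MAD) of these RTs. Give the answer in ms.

46 ms

Sorted: 200, 214, 218, 226, 232, 265, 272, 292, 303, 315, 330, 342, 944 → median = 272
|x − 272|: 43, 58, 46, 58, 7, 54, 0, 70, 31, 72, 672, 20, 40
Sorted deviations: 0, 7, 20, 31, 40, 43, 46, 54, 58, 58, 70, 72, 672 → MAD = 46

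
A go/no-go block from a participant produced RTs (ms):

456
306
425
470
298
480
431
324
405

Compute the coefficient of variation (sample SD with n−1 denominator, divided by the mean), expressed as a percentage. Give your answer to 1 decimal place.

n = 9, Σ = 3595, M = 399.4444
Σ(x−M)² = 41060.222; s = √(41060.222/8) = 71.6417
CV = 71.6417 / 399.4444 = 0.17935 = 17.935%

17.9%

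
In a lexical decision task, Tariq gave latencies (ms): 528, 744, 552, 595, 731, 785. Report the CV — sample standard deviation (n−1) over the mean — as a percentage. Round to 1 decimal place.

16.8%

n = 6, Σ = 3935, M = 655.8333
Σ(x−M)² = 60930.833; s = √(60930.833/5) = 110.3910
CV = 110.3910 / 655.8333 = 0.16832 = 16.832%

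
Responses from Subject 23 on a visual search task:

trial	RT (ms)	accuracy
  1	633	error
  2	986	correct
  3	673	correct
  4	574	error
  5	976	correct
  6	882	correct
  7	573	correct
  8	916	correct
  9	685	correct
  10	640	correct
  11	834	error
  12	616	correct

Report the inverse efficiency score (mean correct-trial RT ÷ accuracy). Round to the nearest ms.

1029 ms

Correct trials (n=9): 986, 673, 976, 882, 573, 916, 685, 640, 616
Mean correct RT = 6947/9 = 771.8889 ms
Proportion correct = 9/12
IES = 771.8889 / (9/12) = 1029.185 ms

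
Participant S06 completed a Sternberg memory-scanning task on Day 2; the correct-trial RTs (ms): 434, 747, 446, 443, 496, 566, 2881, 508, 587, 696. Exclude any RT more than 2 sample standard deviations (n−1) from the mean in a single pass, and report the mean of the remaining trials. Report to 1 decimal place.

n = 10, ΣRT = 7804, M = 780.400
Σ(x−M)² = 5004870.40; s = √(5004870.40/9) = 745.719
Cutoffs: 780.400 ± 2·745.719 → [-711.0, 2271.8]
Outside: 2881 → excluded.
Retained (n=9): Σ = 4923, mean = 4923/9 = 547.000

547.0 ms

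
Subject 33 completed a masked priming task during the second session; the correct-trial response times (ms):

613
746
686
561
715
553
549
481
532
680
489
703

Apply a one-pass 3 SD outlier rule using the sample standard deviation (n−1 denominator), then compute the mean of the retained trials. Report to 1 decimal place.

n = 12, ΣRT = 7308, M = 609.000
Σ(x−M)² = 95580.00; s = √(95580.00/11) = 93.215
Cutoffs: 609.000 ± 3·93.215 → [329.4, 888.6]
No RTs fall outside the cutoffs; all 12 retained. Mean = 7308/12 = 609.000

609.0 ms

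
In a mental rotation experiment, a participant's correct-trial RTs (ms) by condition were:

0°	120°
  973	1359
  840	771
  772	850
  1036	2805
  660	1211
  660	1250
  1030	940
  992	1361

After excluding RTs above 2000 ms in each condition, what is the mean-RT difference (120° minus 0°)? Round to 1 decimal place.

235.6 ms

120°: exclude 2805
M(0°) = 6963/8 = 870.375
M(120°) = 7742/7 = 1106.000
Difference = 1106.000 − 870.375 = 235.625 ms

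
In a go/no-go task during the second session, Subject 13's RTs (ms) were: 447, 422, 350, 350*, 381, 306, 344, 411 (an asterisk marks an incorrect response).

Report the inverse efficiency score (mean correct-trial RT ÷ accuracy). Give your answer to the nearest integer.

434 ms

Correct trials (n=7): 447, 422, 350, 381, 306, 344, 411
Mean correct RT = 2661/7 = 380.1429 ms
Proportion correct = 7/8
IES = 380.1429 / (7/8) = 434.449 ms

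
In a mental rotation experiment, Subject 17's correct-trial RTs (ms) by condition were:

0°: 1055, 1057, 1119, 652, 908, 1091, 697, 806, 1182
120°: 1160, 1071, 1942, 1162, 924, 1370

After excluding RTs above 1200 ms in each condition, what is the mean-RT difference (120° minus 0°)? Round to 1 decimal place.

127.4 ms

120°: exclude 1942, 1370
M(0°) = 8567/9 = 951.889
M(120°) = 4317/4 = 1079.250
Difference = 1079.250 − 951.889 = 127.361 ms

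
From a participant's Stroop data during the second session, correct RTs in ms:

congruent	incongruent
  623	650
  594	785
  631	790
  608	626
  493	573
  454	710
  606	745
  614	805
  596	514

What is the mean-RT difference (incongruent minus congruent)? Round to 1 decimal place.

M(congruent) = 5219/9 = 579.889
M(incongruent) = 6198/9 = 688.667
Difference = 688.667 − 579.889 = 108.778 ms

108.8 ms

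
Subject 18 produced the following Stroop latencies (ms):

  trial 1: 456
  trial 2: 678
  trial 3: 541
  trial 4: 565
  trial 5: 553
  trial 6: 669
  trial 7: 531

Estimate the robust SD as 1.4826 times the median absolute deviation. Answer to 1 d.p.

Sorted: 456, 531, 541, 553, 565, 669, 678 → median = 553
|x − 553| sorted: 0, 12, 12, 22, 97, 116, 125 → MAD = 22
Robust SD ≈ 1.4826 × 22 = 32.617

32.6 ms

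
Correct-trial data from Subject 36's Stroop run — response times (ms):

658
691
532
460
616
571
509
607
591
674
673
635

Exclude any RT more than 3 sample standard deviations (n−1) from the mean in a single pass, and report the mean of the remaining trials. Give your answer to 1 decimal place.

n = 12, ΣRT = 7217, M = 601.417
Σ(x−M)² = 57382.92; s = √(57382.92/11) = 72.226
Cutoffs: 601.417 ± 3·72.226 → [384.7, 818.1]
No RTs fall outside the cutoffs; all 12 retained. Mean = 7217/12 = 601.417

601.4 ms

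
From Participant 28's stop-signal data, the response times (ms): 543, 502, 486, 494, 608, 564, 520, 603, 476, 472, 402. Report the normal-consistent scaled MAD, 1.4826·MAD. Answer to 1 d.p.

44.5 ms

Sorted: 402, 472, 476, 486, 494, 502, 520, 543, 564, 603, 608 → median = 502
|x − 502| sorted: 0, 8, 16, 18, 26, 30, 41, 62, 100, 101, 106 → MAD = 30
Robust SD ≈ 1.4826 × 30 = 44.478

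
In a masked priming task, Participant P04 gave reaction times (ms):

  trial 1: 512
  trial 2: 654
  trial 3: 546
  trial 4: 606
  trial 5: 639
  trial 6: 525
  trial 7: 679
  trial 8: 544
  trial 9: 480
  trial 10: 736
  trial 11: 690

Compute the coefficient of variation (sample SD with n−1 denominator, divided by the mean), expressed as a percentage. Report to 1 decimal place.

14.0%

n = 11, Σ = 6611, M = 601.0000
Σ(x−M)² = 71120.000; s = √(71120.000/10) = 84.3327
CV = 84.3327 / 601.0000 = 0.14032 = 14.032%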